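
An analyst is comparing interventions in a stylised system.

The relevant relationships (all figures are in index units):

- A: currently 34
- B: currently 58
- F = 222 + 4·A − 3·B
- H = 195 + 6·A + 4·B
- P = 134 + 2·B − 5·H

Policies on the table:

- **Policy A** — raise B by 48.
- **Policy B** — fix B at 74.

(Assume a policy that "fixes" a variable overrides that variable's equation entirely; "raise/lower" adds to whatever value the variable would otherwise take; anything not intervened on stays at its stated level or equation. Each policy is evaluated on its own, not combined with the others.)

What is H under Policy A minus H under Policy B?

Policy A (B + 48):
  A = 34
  B = 58 + 48 = 106
  H = 195 + 6·34 + 4·106 = 823
Policy B (B := 74):
  A = 34
  B = 74
  H = 195 + 6·34 + 4·74 = 695
H: 823 − 695 = 128

128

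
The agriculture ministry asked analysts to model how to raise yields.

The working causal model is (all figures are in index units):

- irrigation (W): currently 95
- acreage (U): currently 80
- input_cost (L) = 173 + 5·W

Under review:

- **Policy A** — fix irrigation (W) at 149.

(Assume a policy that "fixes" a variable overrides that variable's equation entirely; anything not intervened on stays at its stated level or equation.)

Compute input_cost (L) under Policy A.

918

Policy A (W := 149):
  W = 149
  L = 173 + 5·149 = 918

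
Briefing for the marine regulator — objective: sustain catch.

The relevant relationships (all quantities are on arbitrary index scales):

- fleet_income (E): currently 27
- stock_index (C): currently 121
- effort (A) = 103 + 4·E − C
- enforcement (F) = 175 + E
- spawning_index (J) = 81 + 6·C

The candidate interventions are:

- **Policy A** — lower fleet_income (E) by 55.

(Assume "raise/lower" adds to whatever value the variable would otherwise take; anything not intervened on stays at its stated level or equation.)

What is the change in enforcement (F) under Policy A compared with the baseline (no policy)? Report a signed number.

-55

Baseline:
  E = 27
  F = 175 + 27 = 202
Policy A (E − 55):
  E = 27 − 55 = -28
  F = 175 + (-28) = 147
Change in F: 147 − 202 = -55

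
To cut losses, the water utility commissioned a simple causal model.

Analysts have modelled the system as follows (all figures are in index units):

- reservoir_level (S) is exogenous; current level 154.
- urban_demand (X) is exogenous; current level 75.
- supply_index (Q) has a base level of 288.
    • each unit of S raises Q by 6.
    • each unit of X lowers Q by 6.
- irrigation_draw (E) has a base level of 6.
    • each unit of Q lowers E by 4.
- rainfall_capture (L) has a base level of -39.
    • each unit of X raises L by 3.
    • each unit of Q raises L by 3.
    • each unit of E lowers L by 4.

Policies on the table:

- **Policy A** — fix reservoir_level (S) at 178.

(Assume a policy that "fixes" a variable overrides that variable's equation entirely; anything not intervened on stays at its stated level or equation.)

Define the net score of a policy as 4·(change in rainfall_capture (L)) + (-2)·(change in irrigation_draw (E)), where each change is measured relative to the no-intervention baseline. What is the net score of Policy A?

12096

Baseline:
  S = 154
  X = 75
  Q = 288 + 6·154 − 6·75 = 762
  E = 6 − 4·762 = -3042
  L = -39 + 3·75 + 3·762 − 4·(-3042) = 14640
Policy A (S := 178):
  S = 178
  X = 75
  Q = 288 + 6·178 − 6·75 = 906
  E = 6 − 4·906 = -3618
  L = -39 + 3·75 + 3·906 − 4·(-3618) = 17376
ΔL = 17376 − 14640 = 2736; ΔE = -3618 − (-3042) = -576
Score = 4·2736 + (-2)·(-576) = 12096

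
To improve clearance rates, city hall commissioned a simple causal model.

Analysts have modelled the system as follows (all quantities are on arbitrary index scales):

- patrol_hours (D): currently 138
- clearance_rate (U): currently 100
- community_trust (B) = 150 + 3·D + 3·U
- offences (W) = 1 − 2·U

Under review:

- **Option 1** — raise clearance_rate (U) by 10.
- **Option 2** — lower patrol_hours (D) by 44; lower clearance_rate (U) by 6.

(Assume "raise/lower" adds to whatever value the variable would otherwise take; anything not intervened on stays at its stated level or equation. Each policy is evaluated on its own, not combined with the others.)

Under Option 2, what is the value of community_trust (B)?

714

Option 2 (D − 44, U − 6):
  D = 138 − 44 = 94
  U = 100 − 6 = 94
  B = 150 + 3·94 + 3·94 = 714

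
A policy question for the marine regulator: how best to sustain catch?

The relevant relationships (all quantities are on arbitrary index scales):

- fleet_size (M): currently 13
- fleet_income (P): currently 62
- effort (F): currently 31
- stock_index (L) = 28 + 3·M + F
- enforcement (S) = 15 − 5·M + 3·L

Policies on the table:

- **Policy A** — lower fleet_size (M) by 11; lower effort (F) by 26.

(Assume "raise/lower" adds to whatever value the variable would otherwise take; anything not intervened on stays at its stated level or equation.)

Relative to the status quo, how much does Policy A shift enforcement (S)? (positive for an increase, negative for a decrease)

-122

Baseline:
  M = 13
  F = 31
  L = 28 + 3·13 + 31 = 98
  S = 15 − 5·13 + 3·98 = 244
Policy A (M − 11, F − 26):
  M = 13 − 11 = 2
  F = 31 − 26 = 5
  L = 28 + 3·2 + 5 = 39
  S = 15 − 5·2 + 3·39 = 122
Change in S: 122 − 244 = -122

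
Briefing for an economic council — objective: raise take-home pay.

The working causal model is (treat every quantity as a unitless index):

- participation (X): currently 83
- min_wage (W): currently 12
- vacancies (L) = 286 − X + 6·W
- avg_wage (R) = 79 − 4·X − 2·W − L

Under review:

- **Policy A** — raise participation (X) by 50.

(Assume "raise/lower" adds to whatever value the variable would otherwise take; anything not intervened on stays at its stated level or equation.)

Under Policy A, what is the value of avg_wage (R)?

-702

Policy A (X + 50):
  X = 83 + 50 = 133
  W = 12
  L = 286 − 133 + 6·12 = 225
  R = 79 − 4·133 − 2·12 − 225 = -702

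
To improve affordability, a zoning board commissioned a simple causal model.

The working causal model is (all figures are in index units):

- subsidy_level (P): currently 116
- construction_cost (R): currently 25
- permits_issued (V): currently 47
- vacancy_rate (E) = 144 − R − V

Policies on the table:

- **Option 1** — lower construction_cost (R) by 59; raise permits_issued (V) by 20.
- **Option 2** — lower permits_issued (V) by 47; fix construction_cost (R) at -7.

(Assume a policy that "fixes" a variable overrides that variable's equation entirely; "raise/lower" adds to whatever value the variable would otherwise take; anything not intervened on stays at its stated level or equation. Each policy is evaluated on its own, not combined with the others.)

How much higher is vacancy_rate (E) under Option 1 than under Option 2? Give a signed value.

Option 1 (R − 59, V + 20):
  R = 25 − 59 = -34
  V = 47 + 20 = 67
  E = 144 − (-34) − 67 = 111
Option 2 (V − 47, R := -7):
  R = -7
  V = 47 − 47 = 0
  E = 144 − (-7) − 0 = 151
E: 111 − 151 = -40

-40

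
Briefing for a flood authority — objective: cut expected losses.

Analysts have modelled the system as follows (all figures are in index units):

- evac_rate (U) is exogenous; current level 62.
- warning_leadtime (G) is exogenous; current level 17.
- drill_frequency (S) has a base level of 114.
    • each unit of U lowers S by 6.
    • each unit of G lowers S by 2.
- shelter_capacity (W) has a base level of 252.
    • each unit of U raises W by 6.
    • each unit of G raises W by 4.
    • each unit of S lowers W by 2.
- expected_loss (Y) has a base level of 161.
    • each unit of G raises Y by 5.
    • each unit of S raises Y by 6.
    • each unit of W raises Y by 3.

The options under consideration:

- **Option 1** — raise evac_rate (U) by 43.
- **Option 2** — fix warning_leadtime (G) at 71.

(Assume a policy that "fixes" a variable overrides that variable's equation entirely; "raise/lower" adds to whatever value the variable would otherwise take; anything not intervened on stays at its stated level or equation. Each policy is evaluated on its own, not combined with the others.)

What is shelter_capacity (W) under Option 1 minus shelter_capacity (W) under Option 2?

Option 1 (U + 43):
  U = 62 + 43 = 105
  G = 17
  S = 114 − 6·105 − 2·17 = -550
  W = 252 + 6·105 + 4·17 − 2·(-550) = 2050
Option 2 (G := 71):
  U = 62
  G = 71
  S = 114 − 6·62 − 2·71 = -400
  W = 252 + 6·62 + 4·71 − 2·(-400) = 1708
W: 2050 − 1708 = 342

342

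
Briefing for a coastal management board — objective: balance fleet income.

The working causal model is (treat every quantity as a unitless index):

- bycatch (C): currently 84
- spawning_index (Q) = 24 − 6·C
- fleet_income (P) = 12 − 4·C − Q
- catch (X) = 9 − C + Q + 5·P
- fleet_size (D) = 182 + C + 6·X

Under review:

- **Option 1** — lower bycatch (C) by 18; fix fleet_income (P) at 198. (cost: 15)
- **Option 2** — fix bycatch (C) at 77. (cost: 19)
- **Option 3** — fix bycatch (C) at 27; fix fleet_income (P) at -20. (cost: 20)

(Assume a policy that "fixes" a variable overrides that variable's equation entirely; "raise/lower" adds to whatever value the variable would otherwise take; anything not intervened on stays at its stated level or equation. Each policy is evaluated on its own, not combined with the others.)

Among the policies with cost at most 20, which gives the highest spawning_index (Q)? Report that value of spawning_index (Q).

-138

Option 1 (C − 18, P := 198):
  C = 84 − 18 = 66
  Q = 24 − 6·66 = -372
Option 2 (C := 77):
  C = 77
  Q = 24 − 6·77 = -438
Option 3 (C := 27, P := -20):
  C = 27
  Q = 24 − 6·27 = -138
Comparing — Option 1: Q=-372, Option 2: Q=-438, Option 3: Q=-138. Highest is -138 (Option 3).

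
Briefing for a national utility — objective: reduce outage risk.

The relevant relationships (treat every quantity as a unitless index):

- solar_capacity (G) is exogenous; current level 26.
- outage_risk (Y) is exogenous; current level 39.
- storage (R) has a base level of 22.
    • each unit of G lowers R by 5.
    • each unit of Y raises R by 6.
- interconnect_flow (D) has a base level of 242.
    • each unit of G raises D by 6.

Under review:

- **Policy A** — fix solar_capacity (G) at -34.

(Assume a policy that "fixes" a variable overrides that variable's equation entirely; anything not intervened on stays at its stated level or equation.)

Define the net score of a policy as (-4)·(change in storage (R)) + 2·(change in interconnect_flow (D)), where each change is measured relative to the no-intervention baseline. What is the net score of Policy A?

-1920

Baseline:
  G = 26
  Y = 39
  R = 22 − 5·26 + 6·39 = 126
  D = 242 + 6·26 = 398
Policy A (G := -34):
  G = -34
  Y = 39
  R = 22 − 5·(-34) + 6·39 = 426
  D = 242 + 6·(-34) = 38
ΔR = 426 − 126 = 300; ΔD = 38 − 398 = -360
Score = (-4)·300 + 2·(-360) = -1920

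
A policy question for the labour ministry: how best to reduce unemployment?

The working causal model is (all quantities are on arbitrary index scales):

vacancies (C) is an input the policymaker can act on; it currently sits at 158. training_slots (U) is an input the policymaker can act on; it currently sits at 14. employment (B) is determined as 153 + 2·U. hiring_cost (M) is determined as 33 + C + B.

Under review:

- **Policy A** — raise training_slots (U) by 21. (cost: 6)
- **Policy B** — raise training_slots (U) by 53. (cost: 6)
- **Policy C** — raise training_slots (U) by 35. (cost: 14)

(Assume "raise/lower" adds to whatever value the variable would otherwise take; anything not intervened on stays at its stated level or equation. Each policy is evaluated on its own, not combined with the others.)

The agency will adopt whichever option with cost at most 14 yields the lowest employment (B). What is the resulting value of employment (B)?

Policy A (U + 21):
  U = 14 + 21 = 35
  B = 153 + 2·35 = 223
Policy B (U + 53):
  U = 14 + 53 = 67
  B = 153 + 2·67 = 287
Policy C (U + 35):
  U = 14 + 35 = 49
  B = 153 + 2·49 = 251
Comparing — Policy A: B=223, Policy B: B=287, Policy C: B=251. Lowest is 223 (Policy A).

223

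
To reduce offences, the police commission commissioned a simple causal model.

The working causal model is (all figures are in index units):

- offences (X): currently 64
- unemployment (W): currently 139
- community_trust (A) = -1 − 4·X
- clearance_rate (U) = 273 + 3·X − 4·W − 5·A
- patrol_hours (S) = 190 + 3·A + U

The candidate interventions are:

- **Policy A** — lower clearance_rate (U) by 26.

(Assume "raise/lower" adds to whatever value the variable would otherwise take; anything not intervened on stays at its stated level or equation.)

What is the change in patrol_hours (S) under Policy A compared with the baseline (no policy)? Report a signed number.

-26

Baseline:
  X = 64
  W = 139
  A = -1 − 4·64 = -257
  U = 273 + 3·64 − 4·139 − 5·(-257) = 1194
  S = 190 + 3·(-257) + 1194 = 613
Policy A (U − 26):
  X = 64
  W = 139
  A = -1 − 4·64 = -257
  U = 273 + 3·64 − 4·139 − 5·(-257) (−26 from intervention) = 1168
  S = 190 + 3·(-257) + 1168 = 587
Change in S: 587 − 613 = -26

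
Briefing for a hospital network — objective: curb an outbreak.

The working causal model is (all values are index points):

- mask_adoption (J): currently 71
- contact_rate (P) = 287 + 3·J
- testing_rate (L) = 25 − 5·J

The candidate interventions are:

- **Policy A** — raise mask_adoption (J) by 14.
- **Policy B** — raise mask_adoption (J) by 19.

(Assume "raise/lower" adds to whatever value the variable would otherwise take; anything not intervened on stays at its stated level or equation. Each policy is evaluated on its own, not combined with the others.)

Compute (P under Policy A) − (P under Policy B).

Policy A (J + 14):
  J = 71 + 14 = 85
  P = 287 + 3·85 = 542
Policy B (J + 19):
  J = 71 + 19 = 90
  P = 287 + 3·90 = 557
P: 542 − 557 = -15

-15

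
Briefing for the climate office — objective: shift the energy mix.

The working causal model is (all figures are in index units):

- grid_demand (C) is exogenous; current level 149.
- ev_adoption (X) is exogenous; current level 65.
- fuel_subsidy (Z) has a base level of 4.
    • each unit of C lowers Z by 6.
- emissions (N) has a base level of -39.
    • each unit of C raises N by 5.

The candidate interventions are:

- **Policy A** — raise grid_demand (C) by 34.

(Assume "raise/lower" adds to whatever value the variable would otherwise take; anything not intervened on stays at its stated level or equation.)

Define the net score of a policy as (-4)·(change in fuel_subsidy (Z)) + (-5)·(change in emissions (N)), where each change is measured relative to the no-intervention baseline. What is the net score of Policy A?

Baseline:
  C = 149
  Z = 4 − 6·149 = -890
  N = -39 + 5·149 = 706
Policy A (C + 34):
  C = 149 + 34 = 183
  Z = 4 − 6·183 = -1094
  N = -39 + 5·183 = 876
ΔZ = -1094 − (-890) = -204; ΔN = 876 − 706 = 170
Score = (-4)·(-204) + (-5)·170 = -34

-34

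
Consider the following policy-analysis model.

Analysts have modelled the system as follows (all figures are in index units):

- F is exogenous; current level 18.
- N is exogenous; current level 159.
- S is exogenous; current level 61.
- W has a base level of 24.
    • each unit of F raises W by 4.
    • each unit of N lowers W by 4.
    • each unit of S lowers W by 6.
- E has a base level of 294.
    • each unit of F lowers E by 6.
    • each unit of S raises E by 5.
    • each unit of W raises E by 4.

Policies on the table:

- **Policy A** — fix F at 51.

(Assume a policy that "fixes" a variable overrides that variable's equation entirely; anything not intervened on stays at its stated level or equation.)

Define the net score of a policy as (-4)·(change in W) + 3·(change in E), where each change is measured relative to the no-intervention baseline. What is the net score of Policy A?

Baseline:
  F = 18
  N = 159
  S = 61
  W = 24 + 4·18 − 4·159 − 6·61 = -906
  E = 294 − 6·18 + 5·61 + 4·(-906) = -3133
Policy A (F := 51):
  F = 51
  N = 159
  S = 61
  W = 24 + 4·51 − 4·159 − 6·61 = -774
  E = 294 − 6·51 + 5·61 + 4·(-774) = -2803
ΔW = -774 − (-906) = 132; ΔE = -2803 − (-3133) = 330
Score = (-4)·132 + 3·330 = 462

462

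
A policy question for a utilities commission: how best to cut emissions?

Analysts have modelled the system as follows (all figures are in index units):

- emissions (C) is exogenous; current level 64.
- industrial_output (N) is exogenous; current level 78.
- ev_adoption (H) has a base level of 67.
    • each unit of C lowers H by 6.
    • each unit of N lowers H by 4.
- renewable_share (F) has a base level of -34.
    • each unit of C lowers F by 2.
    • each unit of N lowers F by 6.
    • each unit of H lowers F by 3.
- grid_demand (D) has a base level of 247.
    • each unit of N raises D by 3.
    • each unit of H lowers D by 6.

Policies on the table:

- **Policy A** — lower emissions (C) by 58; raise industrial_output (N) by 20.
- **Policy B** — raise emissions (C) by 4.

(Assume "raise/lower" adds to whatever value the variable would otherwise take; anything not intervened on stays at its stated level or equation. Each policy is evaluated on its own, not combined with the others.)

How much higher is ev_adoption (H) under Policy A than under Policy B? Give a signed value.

292

Policy A (C − 58, N + 20):
  C = 64 − 58 = 6
  N = 78 + 20 = 98
  H = 67 − 6·6 − 4·98 = -361
Policy B (C + 4):
  C = 64 + 4 = 68
  N = 78
  H = 67 − 6·68 − 4·78 = -653
H: -361 − (-653) = 292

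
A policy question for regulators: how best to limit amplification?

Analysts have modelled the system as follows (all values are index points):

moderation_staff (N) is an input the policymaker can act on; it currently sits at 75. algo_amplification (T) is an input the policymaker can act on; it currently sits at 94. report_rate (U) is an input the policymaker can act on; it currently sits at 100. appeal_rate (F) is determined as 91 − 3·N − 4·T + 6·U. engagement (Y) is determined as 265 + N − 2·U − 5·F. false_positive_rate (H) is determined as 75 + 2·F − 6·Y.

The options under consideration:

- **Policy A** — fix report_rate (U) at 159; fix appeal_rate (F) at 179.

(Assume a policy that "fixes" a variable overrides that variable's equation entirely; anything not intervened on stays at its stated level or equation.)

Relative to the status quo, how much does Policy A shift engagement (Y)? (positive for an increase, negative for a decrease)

-563

Baseline:
  N = 75
  T = 94
  U = 100
  F = 91 − 3·75 − 4·94 + 6·100 = 90
  Y = 265 + 75 − 2·100 − 5·90 = -310
Policy A (U := 159, F := 179):
  N = 75
  T = 94
  U = 159
  F = 179
  Y = 265 + 75 − 2·159 − 5·179 = -873
Change in Y: -873 − (-310) = -563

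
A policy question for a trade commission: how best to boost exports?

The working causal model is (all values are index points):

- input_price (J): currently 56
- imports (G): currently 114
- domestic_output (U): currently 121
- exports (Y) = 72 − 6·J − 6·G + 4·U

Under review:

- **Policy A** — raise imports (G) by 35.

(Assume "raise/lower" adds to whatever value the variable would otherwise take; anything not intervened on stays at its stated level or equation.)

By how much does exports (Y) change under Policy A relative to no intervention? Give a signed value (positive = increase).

-210

Baseline:
  J = 56
  G = 114
  U = 121
  Y = 72 − 6·56 − 6·114 + 4·121 = -464
Policy A (G + 35):
  J = 56
  G = 114 + 35 = 149
  U = 121
  Y = 72 − 6·56 − 6·149 + 4·121 = -674
Change in Y: -674 − (-464) = -210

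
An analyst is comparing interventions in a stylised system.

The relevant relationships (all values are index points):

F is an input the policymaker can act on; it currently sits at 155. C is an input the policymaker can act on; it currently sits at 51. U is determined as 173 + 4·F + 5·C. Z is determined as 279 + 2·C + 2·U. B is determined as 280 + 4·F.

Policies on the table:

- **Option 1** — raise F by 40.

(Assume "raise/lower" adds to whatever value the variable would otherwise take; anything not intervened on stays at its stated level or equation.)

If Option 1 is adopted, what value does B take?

Option 1 (F + 40):
  F = 155 + 40 = 195
  B = 280 + 4·195 = 1060

1060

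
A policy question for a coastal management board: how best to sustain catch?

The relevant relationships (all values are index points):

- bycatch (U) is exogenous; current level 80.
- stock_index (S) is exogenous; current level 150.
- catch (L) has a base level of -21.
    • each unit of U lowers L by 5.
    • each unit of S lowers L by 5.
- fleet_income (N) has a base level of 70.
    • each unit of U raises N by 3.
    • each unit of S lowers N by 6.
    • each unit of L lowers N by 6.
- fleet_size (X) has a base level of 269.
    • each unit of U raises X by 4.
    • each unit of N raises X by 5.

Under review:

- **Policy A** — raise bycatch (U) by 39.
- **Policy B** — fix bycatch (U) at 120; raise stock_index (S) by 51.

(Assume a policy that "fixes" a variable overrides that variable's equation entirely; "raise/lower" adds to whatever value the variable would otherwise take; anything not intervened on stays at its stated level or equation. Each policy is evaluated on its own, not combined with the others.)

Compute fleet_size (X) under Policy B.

Policy B (U := 120, S + 51):
  U = 120
  S = 150 + 51 = 201
  L = -21 − 5·120 − 5·201 = -1626
  N = 70 + 3·120 − 6·201 − 6·(-1626) = 8980
  X = 269 + 4·120 + 5·8980 = 45649

45649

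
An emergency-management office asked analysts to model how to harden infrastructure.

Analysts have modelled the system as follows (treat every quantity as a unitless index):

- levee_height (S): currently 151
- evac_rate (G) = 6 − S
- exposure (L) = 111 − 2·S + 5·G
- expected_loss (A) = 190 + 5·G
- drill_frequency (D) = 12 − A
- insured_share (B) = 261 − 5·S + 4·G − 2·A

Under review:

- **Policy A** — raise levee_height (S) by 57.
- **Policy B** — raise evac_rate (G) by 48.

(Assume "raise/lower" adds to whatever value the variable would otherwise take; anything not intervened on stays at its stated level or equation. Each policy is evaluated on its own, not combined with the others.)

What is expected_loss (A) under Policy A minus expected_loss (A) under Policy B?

Policy A (S + 57):
  S = 151 + 57 = 208
  G = 6 − 208 = -202
  A = 190 + 5·(-202) = -820
Policy B (G + 48):
  S = 151
  G = 6 − 151 (+48 from intervention) = -97
  A = 190 + 5·(-97) = -295
A: -820 − (-295) = -525

-525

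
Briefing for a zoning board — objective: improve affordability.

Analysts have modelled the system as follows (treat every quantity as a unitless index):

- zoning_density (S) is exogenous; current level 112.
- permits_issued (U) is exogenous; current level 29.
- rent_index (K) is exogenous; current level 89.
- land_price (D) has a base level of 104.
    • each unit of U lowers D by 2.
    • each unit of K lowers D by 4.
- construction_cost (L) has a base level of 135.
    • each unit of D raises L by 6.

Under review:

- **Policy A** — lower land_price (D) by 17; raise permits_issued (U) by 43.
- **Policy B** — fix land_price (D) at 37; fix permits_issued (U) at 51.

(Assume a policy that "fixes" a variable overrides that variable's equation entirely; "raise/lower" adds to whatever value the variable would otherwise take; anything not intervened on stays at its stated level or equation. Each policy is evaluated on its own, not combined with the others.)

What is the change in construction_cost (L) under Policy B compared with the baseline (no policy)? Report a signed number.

2082

Baseline:
  U = 29
  K = 89
  D = 104 − 2·29 − 4·89 = -310
  L = 135 + 6·(-310) = -1725
Policy B (D := 37, U := 51):
  U = 51
  K = 89
  D = 37
  L = 135 + 6·37 = 357
Change in L: 357 − (-1725) = 2082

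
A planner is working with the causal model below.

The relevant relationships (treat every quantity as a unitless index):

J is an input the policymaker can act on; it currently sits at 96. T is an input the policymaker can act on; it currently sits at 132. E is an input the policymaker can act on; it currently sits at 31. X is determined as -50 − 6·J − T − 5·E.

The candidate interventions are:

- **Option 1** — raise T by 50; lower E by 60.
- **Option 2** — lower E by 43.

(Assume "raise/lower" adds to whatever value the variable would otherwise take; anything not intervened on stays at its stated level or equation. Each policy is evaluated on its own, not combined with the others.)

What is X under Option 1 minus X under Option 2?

35

Option 1 (T + 50, E − 60):
  J = 96
  T = 132 + 50 = 182
  E = 31 − 60 = -29
  X = -50 − 6·96 − 182 − 5·(-29) = -663
Option 2 (E − 43):
  J = 96
  T = 132
  E = 31 − 43 = -12
  X = -50 − 6·96 − 132 − 5·(-12) = -698
X: -663 − (-698) = 35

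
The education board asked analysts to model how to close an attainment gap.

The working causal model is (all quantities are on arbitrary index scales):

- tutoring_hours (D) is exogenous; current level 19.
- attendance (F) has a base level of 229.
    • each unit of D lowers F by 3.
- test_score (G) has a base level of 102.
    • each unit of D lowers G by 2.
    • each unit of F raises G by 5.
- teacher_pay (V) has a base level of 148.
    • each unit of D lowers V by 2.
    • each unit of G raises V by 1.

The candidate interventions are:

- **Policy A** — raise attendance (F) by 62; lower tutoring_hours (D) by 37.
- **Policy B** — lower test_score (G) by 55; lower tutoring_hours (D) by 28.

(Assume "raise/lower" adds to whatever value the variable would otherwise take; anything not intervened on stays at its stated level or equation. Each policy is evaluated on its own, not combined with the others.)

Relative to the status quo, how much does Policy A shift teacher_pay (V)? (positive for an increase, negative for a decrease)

Baseline:
  D = 19
  F = 229 − 3·19 = 172
  G = 102 − 2·19 + 5·172 = 924
  V = 148 − 2·19 + 924 = 1034
Policy A (F + 62, D − 37):
  D = 19 − 37 = -18
  F = 229 − 3·(-18) (+62 from intervention) = 345
  G = 102 − 2·(-18) + 5·345 = 1863
  V = 148 − 2·(-18) + 1863 = 2047
Change in V: 2047 − 1034 = 1013

1013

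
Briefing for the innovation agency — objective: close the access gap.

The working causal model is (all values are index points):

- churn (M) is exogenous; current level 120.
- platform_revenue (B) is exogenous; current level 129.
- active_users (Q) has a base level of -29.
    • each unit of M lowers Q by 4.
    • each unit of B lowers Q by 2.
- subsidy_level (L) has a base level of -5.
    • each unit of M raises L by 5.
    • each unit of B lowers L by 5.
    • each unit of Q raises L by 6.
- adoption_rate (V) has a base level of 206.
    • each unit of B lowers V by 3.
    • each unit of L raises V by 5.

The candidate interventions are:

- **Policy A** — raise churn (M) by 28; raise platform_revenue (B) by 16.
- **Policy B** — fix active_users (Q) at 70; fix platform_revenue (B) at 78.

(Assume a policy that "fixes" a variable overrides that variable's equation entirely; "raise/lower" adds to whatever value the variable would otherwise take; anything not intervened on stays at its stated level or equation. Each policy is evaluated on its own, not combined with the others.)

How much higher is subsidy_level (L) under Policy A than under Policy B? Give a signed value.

-6081

Policy A (M + 28, B + 16):
  M = 120 + 28 = 148
  B = 129 + 16 = 145
  Q = -29 − 4·148 − 2·145 = -911
  L = -5 + 5·148 − 5·145 + 6·(-911) = -5456
Policy B (Q := 70, B := 78):
  M = 120
  B = 78
  Q = 70
  L = -5 + 5·120 − 5·78 + 6·70 = 625
L: -5456 − 625 = -6081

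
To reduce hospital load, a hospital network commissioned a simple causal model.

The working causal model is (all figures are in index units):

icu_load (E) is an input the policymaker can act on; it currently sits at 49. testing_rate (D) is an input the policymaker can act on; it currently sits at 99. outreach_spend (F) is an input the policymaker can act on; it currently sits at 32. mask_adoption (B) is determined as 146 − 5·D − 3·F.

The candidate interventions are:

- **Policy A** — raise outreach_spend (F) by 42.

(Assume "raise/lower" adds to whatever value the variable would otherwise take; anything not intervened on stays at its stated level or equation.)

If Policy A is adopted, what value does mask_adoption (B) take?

Policy A (F + 42):
  D = 99
  F = 32 + 42 = 74
  B = 146 − 5·99 − 3·74 = -571

-571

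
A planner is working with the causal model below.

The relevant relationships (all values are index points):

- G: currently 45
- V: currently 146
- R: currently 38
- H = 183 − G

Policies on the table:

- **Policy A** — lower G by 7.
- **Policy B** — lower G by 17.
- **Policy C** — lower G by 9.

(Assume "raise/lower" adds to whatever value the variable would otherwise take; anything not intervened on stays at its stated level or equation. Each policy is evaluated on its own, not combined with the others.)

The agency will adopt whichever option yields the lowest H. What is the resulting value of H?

Policy A (G − 7):
  G = 45 − 7 = 38
  H = 183 − 38 = 145
Policy B (G − 17):
  G = 45 − 17 = 28
  H = 183 − 28 = 155
Policy C (G − 9):
  G = 45 − 9 = 36
  H = 183 − 36 = 147
Comparing — Policy A: H=145, Policy B: H=155, Policy C: H=147. Lowest is 145 (Policy A).

145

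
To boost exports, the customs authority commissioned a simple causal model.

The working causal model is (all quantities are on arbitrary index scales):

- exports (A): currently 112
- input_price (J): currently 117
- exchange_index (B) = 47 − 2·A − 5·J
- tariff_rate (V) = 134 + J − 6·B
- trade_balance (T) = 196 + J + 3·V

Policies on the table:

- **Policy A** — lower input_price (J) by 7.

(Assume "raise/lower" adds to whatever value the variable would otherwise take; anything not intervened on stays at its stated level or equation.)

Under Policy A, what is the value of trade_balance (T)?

Policy A (J − 7):
  A = 112
  J = 117 − 7 = 110
  B = 47 − 2·112 − 5·110 = -727
  V = 134 + 110 − 6·(-727) = 4606
  T = 196 + 110 + 3·4606 = 14124

14124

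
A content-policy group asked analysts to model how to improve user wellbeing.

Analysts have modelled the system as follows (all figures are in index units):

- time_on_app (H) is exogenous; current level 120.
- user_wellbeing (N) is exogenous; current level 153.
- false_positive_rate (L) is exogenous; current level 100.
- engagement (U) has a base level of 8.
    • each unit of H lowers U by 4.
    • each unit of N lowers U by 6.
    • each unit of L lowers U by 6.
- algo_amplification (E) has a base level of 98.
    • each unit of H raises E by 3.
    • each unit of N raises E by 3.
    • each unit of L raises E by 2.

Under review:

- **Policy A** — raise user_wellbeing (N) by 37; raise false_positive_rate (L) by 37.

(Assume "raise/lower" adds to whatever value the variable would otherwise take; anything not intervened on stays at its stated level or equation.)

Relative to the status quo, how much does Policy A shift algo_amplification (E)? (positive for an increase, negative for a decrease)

185

Baseline:
  H = 120
  N = 153
  L = 100
  E = 98 + 3·120 + 3·153 + 2·100 = 1117
Policy A (N + 37, L + 37):
  H = 120
  N = 153 + 37 = 190
  L = 100 + 37 = 137
  E = 98 + 3·120 + 3·190 + 2·137 = 1302
Change in E: 1302 − 1117 = 185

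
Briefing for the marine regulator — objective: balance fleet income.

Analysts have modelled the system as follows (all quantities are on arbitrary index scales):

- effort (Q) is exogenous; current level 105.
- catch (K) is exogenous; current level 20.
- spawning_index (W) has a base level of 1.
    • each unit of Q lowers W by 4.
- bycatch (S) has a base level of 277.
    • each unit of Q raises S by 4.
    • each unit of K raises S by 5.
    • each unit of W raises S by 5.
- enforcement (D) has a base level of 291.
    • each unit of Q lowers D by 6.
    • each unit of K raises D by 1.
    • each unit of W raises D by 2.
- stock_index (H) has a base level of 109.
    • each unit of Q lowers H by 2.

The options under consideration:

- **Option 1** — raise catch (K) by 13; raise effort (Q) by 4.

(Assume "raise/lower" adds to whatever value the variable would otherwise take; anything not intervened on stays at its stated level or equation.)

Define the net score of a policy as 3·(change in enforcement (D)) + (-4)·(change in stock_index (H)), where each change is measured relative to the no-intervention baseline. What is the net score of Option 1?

-97

Baseline:
  Q = 105
  K = 20
  W = 1 − 4·105 = -419
  D = 291 − 6·105 + 20 + 2·(-419) = -1157
  H = 109 − 2·105 = -101
Option 1 (K + 13, Q + 4):
  Q = 105 + 4 = 109
  K = 20 + 13 = 33
  W = 1 − 4·109 = -435
  D = 291 − 6·109 + 33 + 2·(-435) = -1200
  H = 109 − 2·109 = -109
ΔD = -1200 − (-1157) = -43; ΔH = -109 − (-101) = -8
Score = 3·(-43) + (-4)·(-8) = -97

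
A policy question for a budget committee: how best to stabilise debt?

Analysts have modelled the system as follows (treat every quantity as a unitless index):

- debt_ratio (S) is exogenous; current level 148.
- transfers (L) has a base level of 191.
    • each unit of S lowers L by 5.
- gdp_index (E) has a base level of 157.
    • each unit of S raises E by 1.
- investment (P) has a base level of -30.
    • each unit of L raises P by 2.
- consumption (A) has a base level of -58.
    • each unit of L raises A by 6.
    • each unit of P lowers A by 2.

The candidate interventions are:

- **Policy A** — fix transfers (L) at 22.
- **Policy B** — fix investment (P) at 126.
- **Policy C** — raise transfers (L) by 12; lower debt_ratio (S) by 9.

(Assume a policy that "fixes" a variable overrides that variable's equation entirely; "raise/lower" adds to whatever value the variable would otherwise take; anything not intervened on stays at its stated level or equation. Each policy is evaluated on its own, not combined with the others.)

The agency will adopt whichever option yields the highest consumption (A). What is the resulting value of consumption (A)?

Policy A (L := 22):
  S = 148
  L = 22
  P = -30 + 2·22 = 14
  A = -58 + 6·22 − 2·14 = 46
Policy B (P := 126):
  S = 148
  L = 191 − 5·148 = -549
  P = 126
  A = -58 + 6·(-549) − 2·126 = -3604
Policy C (L + 12, S − 9):
  S = 148 − 9 = 139
  L = 191 − 5·139 (+12 from intervention) = -492
  P = -30 + 2·(-492) = -1014
  A = -58 + 6·(-492) − 2·(-1014) = -982
Comparing — Policy A: A=46, Policy B: A=-3604, Policy C: A=-982. Highest is 46 (Policy A).

46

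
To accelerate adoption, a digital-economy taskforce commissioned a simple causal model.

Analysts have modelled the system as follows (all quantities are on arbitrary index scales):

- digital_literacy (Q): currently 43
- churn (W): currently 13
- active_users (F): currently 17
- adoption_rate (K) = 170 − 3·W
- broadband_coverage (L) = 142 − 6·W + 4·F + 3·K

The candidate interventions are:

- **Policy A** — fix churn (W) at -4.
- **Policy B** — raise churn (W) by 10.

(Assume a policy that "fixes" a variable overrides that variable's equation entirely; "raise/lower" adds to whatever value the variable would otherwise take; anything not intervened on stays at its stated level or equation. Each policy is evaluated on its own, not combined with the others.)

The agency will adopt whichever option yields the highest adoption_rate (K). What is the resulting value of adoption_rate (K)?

Policy A (W := -4):
  W = -4
  K = 170 − 3·(-4) = 182
Policy B (W + 10):
  W = 13 + 10 = 23
  K = 170 − 3·23 = 101
Comparing — Policy A: K=182, Policy B: K=101. Highest is 182 (Policy A).

182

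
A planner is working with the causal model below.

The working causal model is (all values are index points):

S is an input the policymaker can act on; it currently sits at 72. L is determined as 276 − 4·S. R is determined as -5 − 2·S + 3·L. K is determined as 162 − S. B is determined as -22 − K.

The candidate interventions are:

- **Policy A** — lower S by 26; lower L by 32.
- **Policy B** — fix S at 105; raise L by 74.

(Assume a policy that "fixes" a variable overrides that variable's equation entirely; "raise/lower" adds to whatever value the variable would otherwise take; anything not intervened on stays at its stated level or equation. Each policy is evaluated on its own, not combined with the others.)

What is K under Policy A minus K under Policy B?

Policy A (S − 26, L − 32):
  S = 72 − 26 = 46
  K = 162 − 46 = 116
Policy B (S := 105, L + 74):
  S = 105
  K = 162 − 105 = 57
K: 116 − 57 = 59

59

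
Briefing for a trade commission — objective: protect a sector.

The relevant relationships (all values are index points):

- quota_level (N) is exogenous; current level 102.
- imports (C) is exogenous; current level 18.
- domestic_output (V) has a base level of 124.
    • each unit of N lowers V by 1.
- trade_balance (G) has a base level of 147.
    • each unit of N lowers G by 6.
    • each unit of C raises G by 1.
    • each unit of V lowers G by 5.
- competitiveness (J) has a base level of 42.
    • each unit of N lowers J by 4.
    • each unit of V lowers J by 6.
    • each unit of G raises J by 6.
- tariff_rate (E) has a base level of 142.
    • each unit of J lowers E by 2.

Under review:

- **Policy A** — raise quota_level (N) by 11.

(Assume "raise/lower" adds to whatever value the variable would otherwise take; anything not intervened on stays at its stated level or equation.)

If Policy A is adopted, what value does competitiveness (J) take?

-3884

Policy A (N + 11):
  N = 102 + 11 = 113
  C = 18
  V = 124 − 113 = 11
  G = 147 − 6·113 + 18 − 5·11 = -568
  J = 42 − 4·113 − 6·11 + 6·(-568) = -3884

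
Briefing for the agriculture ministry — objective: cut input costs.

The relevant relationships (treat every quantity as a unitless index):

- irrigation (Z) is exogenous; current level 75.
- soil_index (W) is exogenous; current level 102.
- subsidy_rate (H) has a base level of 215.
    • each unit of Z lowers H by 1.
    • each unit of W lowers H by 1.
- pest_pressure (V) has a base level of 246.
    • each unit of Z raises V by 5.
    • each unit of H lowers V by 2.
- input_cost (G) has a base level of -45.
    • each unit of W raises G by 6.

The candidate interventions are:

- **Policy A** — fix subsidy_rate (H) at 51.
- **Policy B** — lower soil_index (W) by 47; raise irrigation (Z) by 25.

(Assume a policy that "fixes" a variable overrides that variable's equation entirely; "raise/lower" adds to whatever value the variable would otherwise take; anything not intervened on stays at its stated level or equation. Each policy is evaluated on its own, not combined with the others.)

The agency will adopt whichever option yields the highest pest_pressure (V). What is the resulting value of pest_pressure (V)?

626

Policy A (H := 51):
  Z = 75
  W = 102
  H = 51
  V = 246 + 5·75 − 2·51 = 519
Policy B (W − 47, Z + 25):
  Z = 75 + 25 = 100
  W = 102 − 47 = 55
  H = 215 − 100 − 55 = 60
  V = 246 + 5·100 − 2·60 = 626
Comparing — Policy A: V=519, Policy B: V=626. Highest is 626 (Policy B).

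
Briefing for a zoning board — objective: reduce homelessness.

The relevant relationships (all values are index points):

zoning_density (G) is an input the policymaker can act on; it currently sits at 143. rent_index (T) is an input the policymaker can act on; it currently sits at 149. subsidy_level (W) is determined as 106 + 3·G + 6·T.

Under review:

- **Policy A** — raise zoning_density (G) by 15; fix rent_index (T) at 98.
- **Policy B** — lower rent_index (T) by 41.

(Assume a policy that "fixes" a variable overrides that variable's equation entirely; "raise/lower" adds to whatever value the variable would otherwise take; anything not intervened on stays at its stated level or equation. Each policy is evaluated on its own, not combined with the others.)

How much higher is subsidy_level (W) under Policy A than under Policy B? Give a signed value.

Policy A (G + 15, T := 98):
  G = 143 + 15 = 158
  T = 98
  W = 106 + 3·158 + 6·98 = 1168
Policy B (T − 41):
  G = 143
  T = 149 − 41 = 108
  W = 106 + 3·143 + 6·108 = 1183
W: 1168 − 1183 = -15

-15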